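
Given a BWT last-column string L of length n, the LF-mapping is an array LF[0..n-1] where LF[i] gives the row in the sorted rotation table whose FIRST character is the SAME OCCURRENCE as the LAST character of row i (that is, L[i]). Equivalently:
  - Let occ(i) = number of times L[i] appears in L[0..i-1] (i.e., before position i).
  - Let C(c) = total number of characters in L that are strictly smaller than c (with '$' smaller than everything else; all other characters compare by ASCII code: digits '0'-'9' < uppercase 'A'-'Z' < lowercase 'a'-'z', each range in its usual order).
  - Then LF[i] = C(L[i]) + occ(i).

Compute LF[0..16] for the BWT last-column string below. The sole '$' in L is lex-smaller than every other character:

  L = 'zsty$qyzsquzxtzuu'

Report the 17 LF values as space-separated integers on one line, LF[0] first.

Char counts: '$':1, 'q':2, 's':2, 't':2, 'u':3, 'x':1, 'y':2, 'z':4
C (first-col start): C('$')=0, C('q')=1, C('s')=3, C('t')=5, C('u')=7, C('x')=10, C('y')=11, C('z')=13
L[0]='z': occ=0, LF[0]=C('z')+0=13+0=13
L[1]='s': occ=0, LF[1]=C('s')+0=3+0=3
L[2]='t': occ=0, LF[2]=C('t')+0=5+0=5
L[3]='y': occ=0, LF[3]=C('y')+0=11+0=11
L[4]='$': occ=0, LF[4]=C('$')+0=0+0=0
L[5]='q': occ=0, LF[5]=C('q')+0=1+0=1
L[6]='y': occ=1, LF[6]=C('y')+1=11+1=12
L[7]='z': occ=1, LF[7]=C('z')+1=13+1=14
L[8]='s': occ=1, LF[8]=C('s')+1=3+1=4
L[9]='q': occ=1, LF[9]=C('q')+1=1+1=2
L[10]='u': occ=0, LF[10]=C('u')+0=7+0=7
L[11]='z': occ=2, LF[11]=C('z')+2=13+2=15
L[12]='x': occ=0, LF[12]=C('x')+0=10+0=10
L[13]='t': occ=1, LF[13]=C('t')+1=5+1=6
L[14]='z': occ=3, LF[14]=C('z')+3=13+3=16
L[15]='u': occ=1, LF[15]=C('u')+1=7+1=8
L[16]='u': occ=2, LF[16]=C('u')+2=7+2=9

Answer: 13 3 5 11 0 1 12 14 4 2 7 15 10 6 16 8 9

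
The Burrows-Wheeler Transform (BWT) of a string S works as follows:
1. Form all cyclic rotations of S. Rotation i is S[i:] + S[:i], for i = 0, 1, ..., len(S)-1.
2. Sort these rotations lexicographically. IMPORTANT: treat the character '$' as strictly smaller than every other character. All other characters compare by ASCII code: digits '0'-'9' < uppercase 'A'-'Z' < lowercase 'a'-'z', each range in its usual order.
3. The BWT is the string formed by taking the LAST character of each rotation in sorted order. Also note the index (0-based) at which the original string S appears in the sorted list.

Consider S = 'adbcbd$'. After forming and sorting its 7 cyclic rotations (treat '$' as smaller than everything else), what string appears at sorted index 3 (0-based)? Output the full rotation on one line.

All 7 rotations (rotation i = S[i:]+S[:i]):
  rot[0] = adbcbd$
  rot[1] = dbcbd$a
  rot[2] = bcbd$ad
  rot[3] = cbd$adb
  rot[4] = bd$adbc
  rot[5] = d$adbcb
  rot[6] = $adbcbd
Sorted (with $ < everything):
  sorted[0] = $adbcbd
  sorted[1] = adbcbd$
  sorted[2] = bcbd$ad
  sorted[3] = bd$adbc
  sorted[4] = cbd$adb
  sorted[5] = d$adbcb
  sorted[6] = dbcbd$a
sorted[3] = bd$adbc

Answer: bd$adbc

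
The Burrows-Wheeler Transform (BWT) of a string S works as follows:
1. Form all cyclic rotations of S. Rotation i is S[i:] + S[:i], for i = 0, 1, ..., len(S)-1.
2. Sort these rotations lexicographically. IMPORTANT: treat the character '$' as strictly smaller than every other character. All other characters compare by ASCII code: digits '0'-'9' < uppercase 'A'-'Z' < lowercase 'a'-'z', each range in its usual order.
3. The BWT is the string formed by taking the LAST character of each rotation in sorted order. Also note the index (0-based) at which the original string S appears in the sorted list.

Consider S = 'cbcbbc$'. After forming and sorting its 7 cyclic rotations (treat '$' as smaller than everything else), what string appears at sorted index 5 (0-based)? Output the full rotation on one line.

All 7 rotations (rotation i = S[i:]+S[:i]):
  rot[0] = cbcbbc$
  rot[1] = bcbbc$c
  rot[2] = cbbc$cb
  rot[3] = bbc$cbc
  rot[4] = bc$cbcb
  rot[5] = c$cbcbb
  rot[6] = $cbcbbc
Sorted (with $ < everything):
  sorted[0] = $cbcbbc
  sorted[1] = bbc$cbc
  sorted[2] = bc$cbcb
  sorted[3] = bcbbc$c
  sorted[4] = c$cbcbb
  sorted[5] = cbbc$cb
  sorted[6] = cbcbbc$
sorted[5] = cbbc$cb

Answer: cbbc$cb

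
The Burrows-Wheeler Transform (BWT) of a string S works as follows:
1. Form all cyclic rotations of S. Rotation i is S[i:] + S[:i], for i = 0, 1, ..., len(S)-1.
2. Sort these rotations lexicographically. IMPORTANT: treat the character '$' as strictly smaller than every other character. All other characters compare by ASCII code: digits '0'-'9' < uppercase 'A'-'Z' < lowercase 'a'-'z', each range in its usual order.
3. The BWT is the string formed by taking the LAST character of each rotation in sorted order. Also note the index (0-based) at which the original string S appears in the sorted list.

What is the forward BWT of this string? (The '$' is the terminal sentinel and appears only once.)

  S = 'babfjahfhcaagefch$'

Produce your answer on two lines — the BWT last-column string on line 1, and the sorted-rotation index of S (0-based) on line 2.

All 18 rotations (rotation i = S[i:]+S[:i]):
  rot[0] = babfjahfhcaagefch$
  rot[1] = abfjahfhcaagefch$b
  rot[2] = bfjahfhcaagefch$ba
  rot[3] = fjahfhcaagefch$bab
  rot[4] = jahfhcaagefch$babf
  rot[5] = ahfhcaagefch$babfj
  rot[6] = hfhcaagefch$babfja
  rot[7] = fhcaagefch$babfjah
  rot[8] = hcaagefch$babfjahf
  rot[9] = caagefch$babfjahfh
  rot[10] = aagefch$babfjahfhc
  rot[11] = agefch$babfjahfhca
  rot[12] = gefch$babfjahfhcaa
  rot[13] = efch$babfjahfhcaag
  rot[14] = fch$babfjahfhcaage
  rot[15] = ch$babfjahfhcaagef
  rot[16] = h$babfjahfhcaagefc
  rot[17] = $babfjahfhcaagefch
Sorted (with $ < everything):
  sorted[0] = $babfjahfhcaagefch  (last char: 'h')
  sorted[1] = aagefch$babfjahfhc  (last char: 'c')
  sorted[2] = abfjahfhcaagefch$b  (last char: 'b')
  sorted[3] = agefch$babfjahfhca  (last char: 'a')
  sorted[4] = ahfhcaagefch$babfj  (last char: 'j')
  sorted[5] = babfjahfhcaagefch$  (last char: '$')
  sorted[6] = bfjahfhcaagefch$ba  (last char: 'a')
  sorted[7] = caagefch$babfjahfh  (last char: 'h')
  sorted[8] = ch$babfjahfhcaagef  (last char: 'f')
  sorted[9] = efch$babfjahfhcaag  (last char: 'g')
  sorted[10] = fch$babfjahfhcaage  (last char: 'e')
  sorted[11] = fhcaagefch$babfjah  (last char: 'h')
  sorted[12] = fjahfhcaagefch$bab  (last char: 'b')
  sorted[13] = gefch$babfjahfhcaa  (last char: 'a')
  sorted[14] = h$babfjahfhcaagefc  (last char: 'c')
  sorted[15] = hcaagefch$babfjahf  (last char: 'f')
  sorted[16] = hfhcaagefch$babfja  (last char: 'a')
  sorted[17] = jahfhcaagefch$babf  (last char: 'f')
Last column: hcbaj$ahfgehbacfaf
Original string S is at sorted index 5

Answer: hcbaj$ahfgehbacfaf
5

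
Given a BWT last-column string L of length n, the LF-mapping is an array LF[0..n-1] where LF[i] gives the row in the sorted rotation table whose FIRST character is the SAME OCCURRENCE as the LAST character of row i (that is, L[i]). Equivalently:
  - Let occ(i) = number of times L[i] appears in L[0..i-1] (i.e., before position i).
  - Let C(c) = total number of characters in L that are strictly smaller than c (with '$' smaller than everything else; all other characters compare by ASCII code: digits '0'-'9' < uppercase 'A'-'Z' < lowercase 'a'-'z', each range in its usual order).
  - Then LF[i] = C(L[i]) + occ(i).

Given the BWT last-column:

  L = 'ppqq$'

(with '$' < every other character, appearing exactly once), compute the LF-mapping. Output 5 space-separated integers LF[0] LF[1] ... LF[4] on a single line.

Answer: 1 2 3 4 0

Derivation:
Char counts: '$':1, 'p':2, 'q':2
C (first-col start): C('$')=0, C('p')=1, C('q')=3
L[0]='p': occ=0, LF[0]=C('p')+0=1+0=1
L[1]='p': occ=1, LF[1]=C('p')+1=1+1=2
L[2]='q': occ=0, LF[2]=C('q')+0=3+0=3
L[3]='q': occ=1, LF[3]=C('q')+1=3+1=4
L[4]='$': occ=0, LF[4]=C('$')+0=0+0=0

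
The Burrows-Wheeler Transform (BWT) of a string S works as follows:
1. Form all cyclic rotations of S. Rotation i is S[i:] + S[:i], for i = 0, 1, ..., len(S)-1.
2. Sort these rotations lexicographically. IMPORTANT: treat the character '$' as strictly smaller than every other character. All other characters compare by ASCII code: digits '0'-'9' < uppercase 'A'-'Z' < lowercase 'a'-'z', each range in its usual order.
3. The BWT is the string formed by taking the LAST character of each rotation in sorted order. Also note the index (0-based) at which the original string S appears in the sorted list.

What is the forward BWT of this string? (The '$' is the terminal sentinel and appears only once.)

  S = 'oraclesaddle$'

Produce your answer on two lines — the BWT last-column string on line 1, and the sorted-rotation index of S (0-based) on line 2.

Answer: ersaadlldc$oe
10

Derivation:
All 13 rotations (rotation i = S[i:]+S[:i]):
  rot[0] = oraclesaddle$
  rot[1] = raclesaddle$o
  rot[2] = aclesaddle$or
  rot[3] = clesaddle$ora
  rot[4] = lesaddle$orac
  rot[5] = esaddle$oracl
  rot[6] = saddle$oracle
  rot[7] = addle$oracles
  rot[8] = ddle$oraclesa
  rot[9] = dle$oraclesad
  rot[10] = le$oraclesadd
  rot[11] = e$oraclesaddl
  rot[12] = $oraclesaddle
Sorted (with $ < everything):
  sorted[0] = $oraclesaddle  (last char: 'e')
  sorted[1] = aclesaddle$or  (last char: 'r')
  sorted[2] = addle$oracles  (last char: 's')
  sorted[3] = clesaddle$ora  (last char: 'a')
  sorted[4] = ddle$oraclesa  (last char: 'a')
  sorted[5] = dle$oraclesad  (last char: 'd')
  sorted[6] = e$oraclesaddl  (last char: 'l')
  sorted[7] = esaddle$oracl  (last char: 'l')
  sorted[8] = le$oraclesadd  (last char: 'd')
  sorted[9] = lesaddle$orac  (last char: 'c')
  sorted[10] = oraclesaddle$  (last char: '$')
  sorted[11] = raclesaddle$o  (last char: 'o')
  sorted[12] = saddle$oracle  (last char: 'e')
Last column: ersaadlldc$oe
Original string S is at sorted index 10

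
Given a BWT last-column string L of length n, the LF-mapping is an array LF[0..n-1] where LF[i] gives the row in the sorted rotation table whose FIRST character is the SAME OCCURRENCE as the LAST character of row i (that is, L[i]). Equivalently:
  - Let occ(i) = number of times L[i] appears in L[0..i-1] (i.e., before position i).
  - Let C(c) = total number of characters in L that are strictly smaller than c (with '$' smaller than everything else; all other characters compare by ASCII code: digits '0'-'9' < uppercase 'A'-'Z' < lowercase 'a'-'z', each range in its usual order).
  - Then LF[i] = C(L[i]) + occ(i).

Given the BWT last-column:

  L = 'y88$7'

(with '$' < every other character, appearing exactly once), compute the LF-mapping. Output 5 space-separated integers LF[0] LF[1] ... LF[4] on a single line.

Char counts: '$':1, '7':1, '8':2, 'y':1
C (first-col start): C('$')=0, C('7')=1, C('8')=2, C('y')=4
L[0]='y': occ=0, LF[0]=C('y')+0=4+0=4
L[1]='8': occ=0, LF[1]=C('8')+0=2+0=2
L[2]='8': occ=1, LF[2]=C('8')+1=2+1=3
L[3]='$': occ=0, LF[3]=C('$')+0=0+0=0
L[4]='7': occ=0, LF[4]=C('7')+0=1+0=1

Answer: 4 2 3 0 1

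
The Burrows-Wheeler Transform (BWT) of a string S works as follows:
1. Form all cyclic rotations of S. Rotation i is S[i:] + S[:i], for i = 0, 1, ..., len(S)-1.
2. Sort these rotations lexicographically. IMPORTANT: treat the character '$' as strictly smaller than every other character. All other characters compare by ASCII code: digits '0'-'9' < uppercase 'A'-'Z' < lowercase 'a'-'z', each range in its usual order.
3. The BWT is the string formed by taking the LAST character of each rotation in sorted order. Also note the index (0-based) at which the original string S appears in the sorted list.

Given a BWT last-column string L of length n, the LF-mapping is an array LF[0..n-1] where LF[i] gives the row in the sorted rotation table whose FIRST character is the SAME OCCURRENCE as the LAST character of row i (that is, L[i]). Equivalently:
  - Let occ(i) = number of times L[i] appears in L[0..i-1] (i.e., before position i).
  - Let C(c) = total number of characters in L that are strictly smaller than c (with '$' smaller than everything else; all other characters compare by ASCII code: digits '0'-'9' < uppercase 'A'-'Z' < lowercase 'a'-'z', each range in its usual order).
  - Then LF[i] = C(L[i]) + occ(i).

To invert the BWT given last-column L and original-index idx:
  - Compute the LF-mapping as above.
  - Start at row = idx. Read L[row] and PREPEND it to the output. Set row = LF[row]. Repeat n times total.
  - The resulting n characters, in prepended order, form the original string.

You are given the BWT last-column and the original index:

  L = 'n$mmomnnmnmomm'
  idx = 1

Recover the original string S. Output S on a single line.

Answer: mmmmnmonnmomn$

Derivation:
LF mapping: 8 0 1 2 12 3 9 10 4 11 5 13 6 7
Walk LF starting at row 1, prepending L[row]:
  step 1: row=1, L[1]='$', prepend. Next row=LF[1]=0
  step 2: row=0, L[0]='n', prepend. Next row=LF[0]=8
  step 3: row=8, L[8]='m', prepend. Next row=LF[8]=4
  step 4: row=4, L[4]='o', prepend. Next row=LF[4]=12
  step 5: row=12, L[12]='m', prepend. Next row=LF[12]=6
  step 6: row=6, L[6]='n', prepend. Next row=LF[6]=9
  step 7: row=9, L[9]='n', prepend. Next row=LF[9]=11
  step 8: row=11, L[11]='o', prepend. Next row=LF[11]=13
  step 9: row=13, L[13]='m', prepend. Next row=LF[13]=7
  step 10: row=7, L[7]='n', prepend. Next row=LF[7]=10
  step 11: row=10, L[10]='m', prepend. Next row=LF[10]=5
  step 12: row=5, L[5]='m', prepend. Next row=LF[5]=3
  step 13: row=3, L[3]='m', prepend. Next row=LF[3]=2
  step 14: row=2, L[2]='m', prepend. Next row=LF[2]=1
Reversed output: mmmmnmonnmomn$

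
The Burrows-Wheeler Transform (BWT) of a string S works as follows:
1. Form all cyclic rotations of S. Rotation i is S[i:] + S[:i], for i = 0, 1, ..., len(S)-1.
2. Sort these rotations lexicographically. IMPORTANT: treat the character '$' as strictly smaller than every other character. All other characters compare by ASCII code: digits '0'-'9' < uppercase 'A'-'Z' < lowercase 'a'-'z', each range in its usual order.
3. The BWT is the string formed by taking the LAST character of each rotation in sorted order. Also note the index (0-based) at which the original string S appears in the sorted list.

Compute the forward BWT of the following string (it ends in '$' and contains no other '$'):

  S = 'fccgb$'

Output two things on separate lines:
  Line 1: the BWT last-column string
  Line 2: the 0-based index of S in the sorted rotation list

Answer: bgfc$c
4

Derivation:
All 6 rotations (rotation i = S[i:]+S[:i]):
  rot[0] = fccgb$
  rot[1] = ccgb$f
  rot[2] = cgb$fc
  rot[3] = gb$fcc
  rot[4] = b$fccg
  rot[5] = $fccgb
Sorted (with $ < everything):
  sorted[0] = $fccgb  (last char: 'b')
  sorted[1] = b$fccg  (last char: 'g')
  sorted[2] = ccgb$f  (last char: 'f')
  sorted[3] = cgb$fc  (last char: 'c')
  sorted[4] = fccgb$  (last char: '$')
  sorted[5] = gb$fcc  (last char: 'c')
Last column: bgfc$c
Original string S is at sorted index 4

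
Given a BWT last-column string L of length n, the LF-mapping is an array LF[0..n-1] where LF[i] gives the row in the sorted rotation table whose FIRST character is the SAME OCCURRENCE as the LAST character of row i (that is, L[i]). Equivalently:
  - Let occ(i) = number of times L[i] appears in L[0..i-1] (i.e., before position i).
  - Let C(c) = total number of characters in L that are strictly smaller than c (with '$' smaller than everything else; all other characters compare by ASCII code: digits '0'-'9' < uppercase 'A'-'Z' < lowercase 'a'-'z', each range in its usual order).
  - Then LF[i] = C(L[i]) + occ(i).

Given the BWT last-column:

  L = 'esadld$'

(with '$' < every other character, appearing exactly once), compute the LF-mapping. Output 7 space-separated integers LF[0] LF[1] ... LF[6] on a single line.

Answer: 4 6 1 2 5 3 0

Derivation:
Char counts: '$':1, 'a':1, 'd':2, 'e':1, 'l':1, 's':1
C (first-col start): C('$')=0, C('a')=1, C('d')=2, C('e')=4, C('l')=5, C('s')=6
L[0]='e': occ=0, LF[0]=C('e')+0=4+0=4
L[1]='s': occ=0, LF[1]=C('s')+0=6+0=6
L[2]='a': occ=0, LF[2]=C('a')+0=1+0=1
L[3]='d': occ=0, LF[3]=C('d')+0=2+0=2
L[4]='l': occ=0, LF[4]=C('l')+0=5+0=5
L[5]='d': occ=1, LF[5]=C('d')+1=2+1=3
L[6]='$': occ=0, LF[6]=C('$')+0=0+0=0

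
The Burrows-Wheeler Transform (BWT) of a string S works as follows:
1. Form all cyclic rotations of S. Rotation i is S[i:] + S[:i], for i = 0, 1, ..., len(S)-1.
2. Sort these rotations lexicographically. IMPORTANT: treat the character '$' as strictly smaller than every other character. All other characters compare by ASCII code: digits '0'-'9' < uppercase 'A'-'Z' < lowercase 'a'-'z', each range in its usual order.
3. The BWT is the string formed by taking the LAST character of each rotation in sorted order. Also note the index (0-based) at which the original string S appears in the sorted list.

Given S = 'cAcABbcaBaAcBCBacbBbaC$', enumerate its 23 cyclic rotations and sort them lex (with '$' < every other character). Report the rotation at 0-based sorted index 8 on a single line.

Answer: BbcaBaAcBCBacbBbaC$cAcA

Derivation:
All 23 rotations (rotation i = S[i:]+S[:i]):
  rot[0] = cAcABbcaBaAcBCBacbBbaC$
  rot[1] = AcABbcaBaAcBCBacbBbaC$c
  rot[2] = cABbcaBaAcBCBacbBbaC$cA
  rot[3] = ABbcaBaAcBCBacbBbaC$cAc
  rot[4] = BbcaBaAcBCBacbBbaC$cAcA
  rot[5] = bcaBaAcBCBacbBbaC$cAcAB
  rot[6] = caBaAcBCBacbBbaC$cAcABb
  rot[7] = aBaAcBCBacbBbaC$cAcABbc
  rot[8] = BaAcBCBacbBbaC$cAcABbca
  rot[9] = aAcBCBacbBbaC$cAcABbcaB
  rot[10] = AcBCBacbBbaC$cAcABbcaBa
  rot[11] = cBCBacbBbaC$cAcABbcaBaA
  rot[12] = BCBacbBbaC$cAcABbcaBaAc
  rot[13] = CBacbBbaC$cAcABbcaBaAcB
  rot[14] = BacbBbaC$cAcABbcaBaAcBC
  rot[15] = acbBbaC$cAcABbcaBaAcBCB
  rot[16] = cbBbaC$cAcABbcaBaAcBCBa
  rot[17] = bBbaC$cAcABbcaBaAcBCBac
  rot[18] = BbaC$cAcABbcaBaAcBCBacb
  rot[19] = baC$cAcABbcaBaAcBCBacbB
  rot[20] = aC$cAcABbcaBaAcBCBacbBb
  rot[21] = C$cAcABbcaBaAcBCBacbBba
  rot[22] = $cAcABbcaBaAcBCBacbBbaC
Sorted (with $ < everything):
  sorted[0] = $cAcABbcaBaAcBCBacbBbaC
  sorted[1] = ABbcaBaAcBCBacbBbaC$cAc
  sorted[2] = AcABbcaBaAcBCBacbBbaC$c
  sorted[3] = AcBCBacbBbaC$cAcABbcaBa
  sorted[4] = BCBacbBbaC$cAcABbcaBaAc
  sorted[5] = BaAcBCBacbBbaC$cAcABbca
  sorted[6] = BacbBbaC$cAcABbcaBaAcBC
  sorted[7] = BbaC$cAcABbcaBaAcBCBacb
  sorted[8] = BbcaBaAcBCBacbBbaC$cAcA
  sorted[9] = C$cAcABbcaBaAcBCBacbBba
  sorted[10] = CBacbBbaC$cAcABbcaBaAcB
  sorted[11] = aAcBCBacbBbaC$cAcABbcaB
  sorted[12] = aBaAcBCBacbBbaC$cAcABbc
  sorted[13] = aC$cAcABbcaBaAcBCBacbBb
  sorted[14] = acbBbaC$cAcABbcaBaAcBCB
  sorted[15] = bBbaC$cAcABbcaBaAcBCBac
  sorted[16] = baC$cAcABbcaBaAcBCBacbB
  sorted[17] = bcaBaAcBCBacbBbaC$cAcAB
  sorted[18] = cABbcaBaAcBCBacbBbaC$cA
  sorted[19] = cAcABbcaBaAcBCBacbBbaC$
  sorted[20] = cBCBacbBbaC$cAcABbcaBaA
  sorted[21] = caBaAcBCBacbBbaC$cAcABb
  sorted[22] = cbBbaC$cAcABbcaBaAcBCBa
sorted[8] = BbcaBaAcBCBacbBbaC$cAcA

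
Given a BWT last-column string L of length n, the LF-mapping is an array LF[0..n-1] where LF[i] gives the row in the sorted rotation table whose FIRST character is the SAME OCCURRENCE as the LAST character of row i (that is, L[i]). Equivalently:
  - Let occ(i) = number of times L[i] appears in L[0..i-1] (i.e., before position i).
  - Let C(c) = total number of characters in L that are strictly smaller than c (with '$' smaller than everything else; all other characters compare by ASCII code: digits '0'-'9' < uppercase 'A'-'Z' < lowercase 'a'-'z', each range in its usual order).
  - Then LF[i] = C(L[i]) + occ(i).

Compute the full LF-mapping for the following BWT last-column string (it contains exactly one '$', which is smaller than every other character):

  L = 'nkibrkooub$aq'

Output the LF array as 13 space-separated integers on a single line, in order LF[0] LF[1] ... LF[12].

Char counts: '$':1, 'a':1, 'b':2, 'i':1, 'k':2, 'n':1, 'o':2, 'q':1, 'r':1, 'u':1
C (first-col start): C('$')=0, C('a')=1, C('b')=2, C('i')=4, C('k')=5, C('n')=7, C('o')=8, C('q')=10, C('r')=11, C('u')=12
L[0]='n': occ=0, LF[0]=C('n')+0=7+0=7
L[1]='k': occ=0, LF[1]=C('k')+0=5+0=5
L[2]='i': occ=0, LF[2]=C('i')+0=4+0=4
L[3]='b': occ=0, LF[3]=C('b')+0=2+0=2
L[4]='r': occ=0, LF[4]=C('r')+0=11+0=11
L[5]='k': occ=1, LF[5]=C('k')+1=5+1=6
L[6]='o': occ=0, LF[6]=C('o')+0=8+0=8
L[7]='o': occ=1, LF[7]=C('o')+1=8+1=9
L[8]='u': occ=0, LF[8]=C('u')+0=12+0=12
L[9]='b': occ=1, LF[9]=C('b')+1=2+1=3
L[10]='$': occ=0, LF[10]=C('$')+0=0+0=0
L[11]='a': occ=0, LF[11]=C('a')+0=1+0=1
L[12]='q': occ=0, LF[12]=C('q')+0=10+0=10

Answer: 7 5 4 2 11 6 8 9 12 3 0 1 10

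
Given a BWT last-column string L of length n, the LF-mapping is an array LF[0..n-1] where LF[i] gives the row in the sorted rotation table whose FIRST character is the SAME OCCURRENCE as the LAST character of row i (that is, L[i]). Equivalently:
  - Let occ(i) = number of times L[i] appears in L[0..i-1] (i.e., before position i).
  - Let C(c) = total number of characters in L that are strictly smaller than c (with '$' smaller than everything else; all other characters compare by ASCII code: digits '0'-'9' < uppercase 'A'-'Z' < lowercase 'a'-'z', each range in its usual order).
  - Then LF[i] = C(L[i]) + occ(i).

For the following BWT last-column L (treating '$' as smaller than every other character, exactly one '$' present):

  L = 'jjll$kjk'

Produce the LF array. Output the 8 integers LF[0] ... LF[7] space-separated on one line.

Answer: 1 2 6 7 0 4 3 5

Derivation:
Char counts: '$':1, 'j':3, 'k':2, 'l':2
C (first-col start): C('$')=0, C('j')=1, C('k')=4, C('l')=6
L[0]='j': occ=0, LF[0]=C('j')+0=1+0=1
L[1]='j': occ=1, LF[1]=C('j')+1=1+1=2
L[2]='l': occ=0, LF[2]=C('l')+0=6+0=6
L[3]='l': occ=1, LF[3]=C('l')+1=6+1=7
L[4]='$': occ=0, LF[4]=C('$')+0=0+0=0
L[5]='k': occ=0, LF[5]=C('k')+0=4+0=4
L[6]='j': occ=2, LF[6]=C('j')+2=1+2=3
L[7]='k': occ=1, LF[7]=C('k')+1=4+1=5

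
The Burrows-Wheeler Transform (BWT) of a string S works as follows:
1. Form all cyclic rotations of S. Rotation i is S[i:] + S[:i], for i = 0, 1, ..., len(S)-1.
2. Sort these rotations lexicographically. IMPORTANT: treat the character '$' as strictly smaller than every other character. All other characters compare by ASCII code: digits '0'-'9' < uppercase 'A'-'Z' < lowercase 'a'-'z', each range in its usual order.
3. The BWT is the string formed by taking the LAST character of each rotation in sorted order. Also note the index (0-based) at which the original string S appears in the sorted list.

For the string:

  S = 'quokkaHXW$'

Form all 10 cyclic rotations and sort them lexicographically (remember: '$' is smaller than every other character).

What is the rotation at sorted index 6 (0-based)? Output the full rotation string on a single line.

All 10 rotations (rotation i = S[i:]+S[:i]):
  rot[0] = quokkaHXW$
  rot[1] = uokkaHXW$q
  rot[2] = okkaHXW$qu
  rot[3] = kkaHXW$quo
  rot[4] = kaHXW$quok
  rot[5] = aHXW$quokk
  rot[6] = HXW$quokka
  rot[7] = XW$quokkaH
  rot[8] = W$quokkaHX
  rot[9] = $quokkaHXW
Sorted (with $ < everything):
  sorted[0] = $quokkaHXW
  sorted[1] = HXW$quokka
  sorted[2] = W$quokkaHX
  sorted[3] = XW$quokkaH
  sorted[4] = aHXW$quokk
  sorted[5] = kaHXW$quok
  sorted[6] = kkaHXW$quo
  sorted[7] = okkaHXW$qu
  sorted[8] = quokkaHXW$
  sorted[9] = uokkaHXW$q
sorted[6] = kkaHXW$quo

Answer: kkaHXW$quo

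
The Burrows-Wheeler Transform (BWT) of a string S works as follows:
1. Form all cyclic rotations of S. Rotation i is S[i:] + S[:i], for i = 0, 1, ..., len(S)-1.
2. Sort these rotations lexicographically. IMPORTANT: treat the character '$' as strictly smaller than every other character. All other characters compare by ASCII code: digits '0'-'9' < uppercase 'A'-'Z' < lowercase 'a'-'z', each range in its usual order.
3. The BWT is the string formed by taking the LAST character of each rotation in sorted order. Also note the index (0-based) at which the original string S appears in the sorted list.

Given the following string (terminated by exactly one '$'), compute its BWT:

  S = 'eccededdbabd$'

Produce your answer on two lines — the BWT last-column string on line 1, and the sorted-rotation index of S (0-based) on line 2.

All 13 rotations (rotation i = S[i:]+S[:i]):
  rot[0] = eccededdbabd$
  rot[1] = ccededdbabd$e
  rot[2] = cededdbabd$ec
  rot[3] = ededdbabd$ecc
  rot[4] = deddbabd$ecce
  rot[5] = eddbabd$ecced
  rot[6] = ddbabd$eccede
  rot[7] = dbabd$ecceded
  rot[8] = babd$eccededd
  rot[9] = abd$eccededdb
  rot[10] = bd$eccededdba
  rot[11] = d$eccededdbab
  rot[12] = $eccededdbabd
Sorted (with $ < everything):
  sorted[0] = $eccededdbabd  (last char: 'd')
  sorted[1] = abd$eccededdb  (last char: 'b')
  sorted[2] = babd$eccededd  (last char: 'd')
  sorted[3] = bd$eccededdba  (last char: 'a')
  sorted[4] = ccededdbabd$e  (last char: 'e')
  sorted[5] = cededdbabd$ec  (last char: 'c')
  sorted[6] = d$eccededdbab  (last char: 'b')
  sorted[7] = dbabd$ecceded  (last char: 'd')
  sorted[8] = ddbabd$eccede  (last char: 'e')
  sorted[9] = deddbabd$ecce  (last char: 'e')
  sorted[10] = eccededdbabd$  (last char: '$')
  sorted[11] = eddbabd$ecced  (last char: 'd')
  sorted[12] = ededdbabd$ecc  (last char: 'c')
Last column: dbdaecbdee$dc
Original string S is at sorted index 10

Answer: dbdaecbdee$dc
10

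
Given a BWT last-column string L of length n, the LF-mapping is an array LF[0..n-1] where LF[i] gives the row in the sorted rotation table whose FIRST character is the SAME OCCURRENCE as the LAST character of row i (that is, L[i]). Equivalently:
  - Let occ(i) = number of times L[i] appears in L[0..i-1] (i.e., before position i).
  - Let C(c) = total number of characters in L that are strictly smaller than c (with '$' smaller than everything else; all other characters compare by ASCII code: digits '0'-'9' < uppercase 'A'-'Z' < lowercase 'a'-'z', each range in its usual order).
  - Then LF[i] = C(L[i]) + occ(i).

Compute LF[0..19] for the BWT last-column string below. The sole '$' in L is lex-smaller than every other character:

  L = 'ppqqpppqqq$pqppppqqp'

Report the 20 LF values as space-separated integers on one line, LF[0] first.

Char counts: '$':1, 'p':11, 'q':8
C (first-col start): C('$')=0, C('p')=1, C('q')=12
L[0]='p': occ=0, LF[0]=C('p')+0=1+0=1
L[1]='p': occ=1, LF[1]=C('p')+1=1+1=2
L[2]='q': occ=0, LF[2]=C('q')+0=12+0=12
L[3]='q': occ=1, LF[3]=C('q')+1=12+1=13
L[4]='p': occ=2, LF[4]=C('p')+2=1+2=3
L[5]='p': occ=3, LF[5]=C('p')+3=1+3=4
L[6]='p': occ=4, LF[6]=C('p')+4=1+4=5
L[7]='q': occ=2, LF[7]=C('q')+2=12+2=14
L[8]='q': occ=3, LF[8]=C('q')+3=12+3=15
L[9]='q': occ=4, LF[9]=C('q')+4=12+4=16
L[10]='$': occ=0, LF[10]=C('$')+0=0+0=0
L[11]='p': occ=5, LF[11]=C('p')+5=1+5=6
L[12]='q': occ=5, LF[12]=C('q')+5=12+5=17
L[13]='p': occ=6, LF[13]=C('p')+6=1+6=7
L[14]='p': occ=7, LF[14]=C('p')+7=1+7=8
L[15]='p': occ=8, LF[15]=C('p')+8=1+8=9
L[16]='p': occ=9, LF[16]=C('p')+9=1+9=10
L[17]='q': occ=6, LF[17]=C('q')+6=12+6=18
L[18]='q': occ=7, LF[18]=C('q')+7=12+7=19
L[19]='p': occ=10, LF[19]=C('p')+10=1+10=11

Answer: 1 2 12 13 3 4 5 14 15 16 0 6 17 7 8 9 10 18 19 11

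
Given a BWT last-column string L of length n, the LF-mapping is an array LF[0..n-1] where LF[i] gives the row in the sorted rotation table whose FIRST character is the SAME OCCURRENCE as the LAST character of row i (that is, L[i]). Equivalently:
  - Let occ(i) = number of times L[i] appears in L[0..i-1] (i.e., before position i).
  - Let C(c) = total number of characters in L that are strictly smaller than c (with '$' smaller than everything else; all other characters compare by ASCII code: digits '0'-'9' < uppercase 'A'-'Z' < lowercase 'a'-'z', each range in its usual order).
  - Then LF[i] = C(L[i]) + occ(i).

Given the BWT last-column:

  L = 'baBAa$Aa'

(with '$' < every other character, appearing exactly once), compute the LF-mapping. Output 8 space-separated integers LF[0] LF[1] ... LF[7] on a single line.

Char counts: '$':1, 'A':2, 'B':1, 'a':3, 'b':1
C (first-col start): C('$')=0, C('A')=1, C('B')=3, C('a')=4, C('b')=7
L[0]='b': occ=0, LF[0]=C('b')+0=7+0=7
L[1]='a': occ=0, LF[1]=C('a')+0=4+0=4
L[2]='B': occ=0, LF[2]=C('B')+0=3+0=3
L[3]='A': occ=0, LF[3]=C('A')+0=1+0=1
L[4]='a': occ=1, LF[4]=C('a')+1=4+1=5
L[5]='$': occ=0, LF[5]=C('$')+0=0+0=0
L[6]='A': occ=1, LF[6]=C('A')+1=1+1=2
L[7]='a': occ=2, LF[7]=C('a')+2=4+2=6

Answer: 7 4 3 1 5 0 2 6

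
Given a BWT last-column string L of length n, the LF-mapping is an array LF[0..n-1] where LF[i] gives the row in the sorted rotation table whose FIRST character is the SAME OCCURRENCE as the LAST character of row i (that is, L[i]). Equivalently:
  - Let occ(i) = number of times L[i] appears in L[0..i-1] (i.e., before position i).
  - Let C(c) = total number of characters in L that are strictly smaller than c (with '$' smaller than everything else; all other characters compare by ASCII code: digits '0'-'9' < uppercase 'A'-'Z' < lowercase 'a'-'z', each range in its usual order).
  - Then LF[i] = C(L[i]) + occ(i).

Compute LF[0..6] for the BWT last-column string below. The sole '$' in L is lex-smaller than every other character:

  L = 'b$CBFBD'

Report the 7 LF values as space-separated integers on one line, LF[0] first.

Char counts: '$':1, 'B':2, 'C':1, 'D':1, 'F':1, 'b':1
C (first-col start): C('$')=0, C('B')=1, C('C')=3, C('D')=4, C('F')=5, C('b')=6
L[0]='b': occ=0, LF[0]=C('b')+0=6+0=6
L[1]='$': occ=0, LF[1]=C('$')+0=0+0=0
L[2]='C': occ=0, LF[2]=C('C')+0=3+0=3
L[3]='B': occ=0, LF[3]=C('B')+0=1+0=1
L[4]='F': occ=0, LF[4]=C('F')+0=5+0=5
L[5]='B': occ=1, LF[5]=C('B')+1=1+1=2
L[6]='D': occ=0, LF[6]=C('D')+0=4+0=4

Answer: 6 0 3 1 5 2 4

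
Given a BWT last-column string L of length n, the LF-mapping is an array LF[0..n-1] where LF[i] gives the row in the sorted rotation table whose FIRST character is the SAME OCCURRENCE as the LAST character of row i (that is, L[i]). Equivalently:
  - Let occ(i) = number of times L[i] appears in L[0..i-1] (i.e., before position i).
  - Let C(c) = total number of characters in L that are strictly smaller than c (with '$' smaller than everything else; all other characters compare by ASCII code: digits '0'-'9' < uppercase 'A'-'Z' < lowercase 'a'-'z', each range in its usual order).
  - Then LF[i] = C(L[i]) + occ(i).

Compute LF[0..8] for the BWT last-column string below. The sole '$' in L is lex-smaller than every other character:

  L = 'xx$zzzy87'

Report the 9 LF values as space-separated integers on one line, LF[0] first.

Answer: 3 4 0 6 7 8 5 2 1

Derivation:
Char counts: '$':1, '7':1, '8':1, 'x':2, 'y':1, 'z':3
C (first-col start): C('$')=0, C('7')=1, C('8')=2, C('x')=3, C('y')=5, C('z')=6
L[0]='x': occ=0, LF[0]=C('x')+0=3+0=3
L[1]='x': occ=1, LF[1]=C('x')+1=3+1=4
L[2]='$': occ=0, LF[2]=C('$')+0=0+0=0
L[3]='z': occ=0, LF[3]=C('z')+0=6+0=6
L[4]='z': occ=1, LF[4]=C('z')+1=6+1=7
L[5]='z': occ=2, LF[5]=C('z')+2=6+2=8
L[6]='y': occ=0, LF[6]=C('y')+0=5+0=5
L[7]='8': occ=0, LF[7]=C('8')+0=2+0=2
L[8]='7': occ=0, LF[8]=C('7')+0=1+0=1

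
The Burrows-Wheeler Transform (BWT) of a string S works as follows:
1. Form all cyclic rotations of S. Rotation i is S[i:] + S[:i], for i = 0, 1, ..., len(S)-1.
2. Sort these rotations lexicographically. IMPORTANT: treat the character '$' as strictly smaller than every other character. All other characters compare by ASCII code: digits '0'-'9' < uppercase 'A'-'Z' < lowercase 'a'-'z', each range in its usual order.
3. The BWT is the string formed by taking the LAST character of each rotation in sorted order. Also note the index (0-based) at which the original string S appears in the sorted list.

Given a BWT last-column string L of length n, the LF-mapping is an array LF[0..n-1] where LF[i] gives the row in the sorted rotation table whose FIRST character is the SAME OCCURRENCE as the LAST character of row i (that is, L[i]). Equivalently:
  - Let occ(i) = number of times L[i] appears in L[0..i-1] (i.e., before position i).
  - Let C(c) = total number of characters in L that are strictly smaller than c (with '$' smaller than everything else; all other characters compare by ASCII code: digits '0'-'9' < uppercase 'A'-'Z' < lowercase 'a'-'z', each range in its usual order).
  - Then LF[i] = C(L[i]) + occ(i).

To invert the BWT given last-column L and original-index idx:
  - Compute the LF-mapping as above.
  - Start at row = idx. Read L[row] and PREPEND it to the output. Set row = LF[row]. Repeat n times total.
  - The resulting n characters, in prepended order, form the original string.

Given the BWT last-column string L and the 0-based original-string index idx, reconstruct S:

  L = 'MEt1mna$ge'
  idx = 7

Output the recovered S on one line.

LF mapping: 3 2 9 1 7 8 4 0 6 5
Walk LF starting at row 7, prepending L[row]:
  step 1: row=7, L[7]='$', prepend. Next row=LF[7]=0
  step 2: row=0, L[0]='M', prepend. Next row=LF[0]=3
  step 3: row=3, L[3]='1', prepend. Next row=LF[3]=1
  step 4: row=1, L[1]='E', prepend. Next row=LF[1]=2
  step 5: row=2, L[2]='t', prepend. Next row=LF[2]=9
  step 6: row=9, L[9]='e', prepend. Next row=LF[9]=5
  step 7: row=5, L[5]='n', prepend. Next row=LF[5]=8
  step 8: row=8, L[8]='g', prepend. Next row=LF[8]=6
  step 9: row=6, L[6]='a', prepend. Next row=LF[6]=4
  step 10: row=4, L[4]='m', prepend. Next row=LF[4]=7
Reversed output: magnetE1M$

Answer: magnetE1M$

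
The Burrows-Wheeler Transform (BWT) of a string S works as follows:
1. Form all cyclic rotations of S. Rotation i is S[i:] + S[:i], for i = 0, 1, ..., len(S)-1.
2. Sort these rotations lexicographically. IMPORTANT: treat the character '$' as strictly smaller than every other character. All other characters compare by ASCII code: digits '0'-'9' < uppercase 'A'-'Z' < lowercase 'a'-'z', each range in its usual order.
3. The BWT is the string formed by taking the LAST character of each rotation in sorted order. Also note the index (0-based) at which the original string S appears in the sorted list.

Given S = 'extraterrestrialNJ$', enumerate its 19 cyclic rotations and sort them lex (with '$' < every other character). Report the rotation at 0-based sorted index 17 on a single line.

All 19 rotations (rotation i = S[i:]+S[:i]):
  rot[0] = extraterrestrialNJ$
  rot[1] = xtraterrestrialNJ$e
  rot[2] = traterrestrialNJ$ex
  rot[3] = raterrestrialNJ$ext
  rot[4] = aterrestrialNJ$extr
  rot[5] = terrestrialNJ$extra
  rot[6] = errestrialNJ$extrat
  rot[7] = rrestrialNJ$extrate
  rot[8] = restrialNJ$extrater
  rot[9] = estrialNJ$extraterr
  rot[10] = strialNJ$extraterre
  rot[11] = trialNJ$extraterres
  rot[12] = rialNJ$extraterrest
  rot[13] = ialNJ$extraterrestr
  rot[14] = alNJ$extraterrestri
  rot[15] = lNJ$extraterrestria
  rot[16] = NJ$extraterrestrial
  rot[17] = J$extraterrestrialN
  rot[18] = $extraterrestrialNJ
Sorted (with $ < everything):
  sorted[0] = $extraterrestrialNJ
  sorted[1] = J$extraterrestrialN
  sorted[2] = NJ$extraterrestrial
  sorted[3] = alNJ$extraterrestri
  sorted[4] = aterrestrialNJ$extr
  sorted[5] = errestrialNJ$extrat
  sorted[6] = estrialNJ$extraterr
  sorted[7] = extraterrestrialNJ$
  sorted[8] = ialNJ$extraterrestr
  sorted[9] = lNJ$extraterrestria
  sorted[10] = raterrestrialNJ$ext
  sorted[11] = restrialNJ$extrater
  sorted[12] = rialNJ$extraterrest
  sorted[13] = rrestrialNJ$extrate
  sorted[14] = strialNJ$extraterre
  sorted[15] = terrestrialNJ$extra
  sorted[16] = traterrestrialNJ$ex
  sorted[17] = trialNJ$extraterres
  sorted[18] = xtraterrestrialNJ$e
sorted[17] = trialNJ$extraterres

Answer: trialNJ$extraterres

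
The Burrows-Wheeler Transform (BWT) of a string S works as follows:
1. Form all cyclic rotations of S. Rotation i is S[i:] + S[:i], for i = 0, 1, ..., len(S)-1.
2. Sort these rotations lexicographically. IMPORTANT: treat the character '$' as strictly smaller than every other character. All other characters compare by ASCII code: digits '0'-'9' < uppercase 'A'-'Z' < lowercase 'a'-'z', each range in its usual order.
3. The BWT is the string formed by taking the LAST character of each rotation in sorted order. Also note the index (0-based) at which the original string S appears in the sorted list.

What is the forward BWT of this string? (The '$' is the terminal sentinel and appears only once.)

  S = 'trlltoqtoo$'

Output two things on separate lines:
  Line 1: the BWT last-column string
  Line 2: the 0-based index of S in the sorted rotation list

Answer: orlottotql$
10

Derivation:
All 11 rotations (rotation i = S[i:]+S[:i]):
  rot[0] = trlltoqtoo$
  rot[1] = rlltoqtoo$t
  rot[2] = lltoqtoo$tr
  rot[3] = ltoqtoo$trl
  rot[4] = toqtoo$trll
  rot[5] = oqtoo$trllt
  rot[6] = qtoo$trllto
  rot[7] = too$trlltoq
  rot[8] = oo$trlltoqt
  rot[9] = o$trlltoqto
  rot[10] = $trlltoqtoo
Sorted (with $ < everything):
  sorted[0] = $trlltoqtoo  (last char: 'o')
  sorted[1] = lltoqtoo$tr  (last char: 'r')
  sorted[2] = ltoqtoo$trl  (last char: 'l')
  sorted[3] = o$trlltoqto  (last char: 'o')
  sorted[4] = oo$trlltoqt  (last char: 't')
  sorted[5] = oqtoo$trllt  (last char: 't')
  sorted[6] = qtoo$trllto  (last char: 'o')
  sorted[7] = rlltoqtoo$t  (last char: 't')
  sorted[8] = too$trlltoq  (last char: 'q')
  sorted[9] = toqtoo$trll  (last char: 'l')
  sorted[10] = trlltoqtoo$  (last char: '$')
Last column: orlottotql$
Original string S is at sorted index 10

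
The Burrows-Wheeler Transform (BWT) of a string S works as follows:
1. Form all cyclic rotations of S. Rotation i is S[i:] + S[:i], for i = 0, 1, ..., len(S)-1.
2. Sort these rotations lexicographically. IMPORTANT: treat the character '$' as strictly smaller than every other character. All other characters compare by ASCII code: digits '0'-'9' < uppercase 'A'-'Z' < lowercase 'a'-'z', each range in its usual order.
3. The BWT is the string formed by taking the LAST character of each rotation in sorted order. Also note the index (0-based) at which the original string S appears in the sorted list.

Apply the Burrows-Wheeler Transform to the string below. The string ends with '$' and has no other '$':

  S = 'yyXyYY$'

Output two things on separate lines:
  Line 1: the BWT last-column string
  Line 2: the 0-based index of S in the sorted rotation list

All 7 rotations (rotation i = S[i:]+S[:i]):
  rot[0] = yyXyYY$
  rot[1] = yXyYY$y
  rot[2] = XyYY$yy
  rot[3] = yYY$yyX
  rot[4] = YY$yyXy
  rot[5] = Y$yyXyY
  rot[6] = $yyXyYY
Sorted (with $ < everything):
  sorted[0] = $yyXyYY  (last char: 'Y')
  sorted[1] = XyYY$yy  (last char: 'y')
  sorted[2] = Y$yyXyY  (last char: 'Y')
  sorted[3] = YY$yyXy  (last char: 'y')
  sorted[4] = yXyYY$y  (last char: 'y')
  sorted[5] = yYY$yyX  (last char: 'X')
  sorted[6] = yyXyYY$  (last char: '$')
Last column: YyYyyX$
Original string S is at sorted index 6

Answer: YyYyyX$
6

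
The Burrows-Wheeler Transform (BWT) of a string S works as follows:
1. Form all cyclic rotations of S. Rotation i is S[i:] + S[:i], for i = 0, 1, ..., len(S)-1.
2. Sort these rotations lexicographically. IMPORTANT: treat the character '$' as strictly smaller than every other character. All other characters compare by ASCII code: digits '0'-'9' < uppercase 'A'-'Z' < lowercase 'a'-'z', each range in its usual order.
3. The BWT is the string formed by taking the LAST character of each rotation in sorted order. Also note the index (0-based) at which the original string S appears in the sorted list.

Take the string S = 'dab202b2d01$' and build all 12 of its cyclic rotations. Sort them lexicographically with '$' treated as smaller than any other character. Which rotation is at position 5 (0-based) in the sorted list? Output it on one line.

All 12 rotations (rotation i = S[i:]+S[:i]):
  rot[0] = dab202b2d01$
  rot[1] = ab202b2d01$d
  rot[2] = b202b2d01$da
  rot[3] = 202b2d01$dab
  rot[4] = 02b2d01$dab2
  rot[5] = 2b2d01$dab20
  rot[6] = b2d01$dab202
  rot[7] = 2d01$dab202b
  rot[8] = d01$dab202b2
  rot[9] = 01$dab202b2d
  rot[10] = 1$dab202b2d0
  rot[11] = $dab202b2d01
Sorted (with $ < everything):
  sorted[0] = $dab202b2d01
  sorted[1] = 01$dab202b2d
  sorted[2] = 02b2d01$dab2
  sorted[3] = 1$dab202b2d0
  sorted[4] = 202b2d01$dab
  sorted[5] = 2b2d01$dab20
  sorted[6] = 2d01$dab202b
  sorted[7] = ab202b2d01$d
  sorted[8] = b202b2d01$da
  sorted[9] = b2d01$dab202
  sorted[10] = d01$dab202b2
  sorted[11] = dab202b2d01$
sorted[5] = 2b2d01$dab20

Answer: 2b2d01$dab20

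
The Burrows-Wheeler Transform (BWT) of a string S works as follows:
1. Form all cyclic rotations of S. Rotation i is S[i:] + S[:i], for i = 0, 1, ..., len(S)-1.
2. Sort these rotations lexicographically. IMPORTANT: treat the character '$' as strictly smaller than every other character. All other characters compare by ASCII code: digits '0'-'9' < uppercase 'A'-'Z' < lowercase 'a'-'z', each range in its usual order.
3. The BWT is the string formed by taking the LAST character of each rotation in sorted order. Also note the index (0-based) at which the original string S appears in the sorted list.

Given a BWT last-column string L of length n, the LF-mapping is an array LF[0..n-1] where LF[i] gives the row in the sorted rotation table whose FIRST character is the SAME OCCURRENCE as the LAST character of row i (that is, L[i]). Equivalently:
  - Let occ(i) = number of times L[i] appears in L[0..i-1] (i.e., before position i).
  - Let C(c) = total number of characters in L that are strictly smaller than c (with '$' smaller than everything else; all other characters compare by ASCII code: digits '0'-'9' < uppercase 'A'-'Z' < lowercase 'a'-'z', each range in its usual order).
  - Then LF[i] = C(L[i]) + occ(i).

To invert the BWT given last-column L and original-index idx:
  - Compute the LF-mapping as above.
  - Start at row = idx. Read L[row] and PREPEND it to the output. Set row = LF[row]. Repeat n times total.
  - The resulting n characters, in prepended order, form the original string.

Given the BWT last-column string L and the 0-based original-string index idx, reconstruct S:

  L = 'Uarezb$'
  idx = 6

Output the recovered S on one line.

LF mapping: 1 2 5 4 6 3 0
Walk LF starting at row 6, prepending L[row]:
  step 1: row=6, L[6]='$', prepend. Next row=LF[6]=0
  step 2: row=0, L[0]='U', prepend. Next row=LF[0]=1
  step 3: row=1, L[1]='a', prepend. Next row=LF[1]=2
  step 4: row=2, L[2]='r', prepend. Next row=LF[2]=5
  step 5: row=5, L[5]='b', prepend. Next row=LF[5]=3
  step 6: row=3, L[3]='e', prepend. Next row=LF[3]=4
  step 7: row=4, L[4]='z', prepend. Next row=LF[4]=6
Reversed output: zebraU$

Answer: zebraU$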